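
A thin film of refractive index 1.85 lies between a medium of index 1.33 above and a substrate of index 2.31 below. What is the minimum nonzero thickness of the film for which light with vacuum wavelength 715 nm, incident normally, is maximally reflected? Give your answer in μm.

0.193 μm

At the upper boundary (n = 1.33 to n = 1.85) the reflected ray undergoes a half-wave phase shift.
Bottom surface (1.85 → 2.31): reflection off a higher-index medium gives a half-wave phase shift.
Zero or two π shifts → no net half-wave offset.
With no net inversion, constructive interference in reflection requires 2 n t = m λ.
Minimum nonzero at m = 1: t = λ / (2 n) = 715 / (2 × 1.85) = 193 nm.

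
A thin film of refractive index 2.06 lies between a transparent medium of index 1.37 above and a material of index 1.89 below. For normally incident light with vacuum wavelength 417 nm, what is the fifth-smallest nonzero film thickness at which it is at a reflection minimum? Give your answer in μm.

At the upper boundary (n = 1.37 to n = 2.06) the reflected ray undergoes a half-wave phase shift.
At the lower boundary (n = 2.06 to n = 1.89) the reflected ray undergoes no phase shift.
Net: one phase inversion between the two reflected rays.
With one net inversion, destructive interference in reflection requires 2 n t = m λ.
The fifth-smallest nonzero thickness corresponds to m = 5: t = m λ / (2 n) = 5.00 × 417 / (2 × 2.06) = 506 nm.

0.506 μm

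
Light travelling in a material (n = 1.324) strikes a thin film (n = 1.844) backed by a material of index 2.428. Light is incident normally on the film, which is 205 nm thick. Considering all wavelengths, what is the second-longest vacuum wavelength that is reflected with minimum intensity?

Ray reflecting at the top interface goes from n = 1.324 toward n = 1.844: a half-wave phase shift.
Bottom surface (1.844 → 2.428): reflection off a higher-index medium gives a half-wave phase shift.
Zero or two π shifts → no net half-wave offset.
So the condition for destructive reflection is 2 n t = (m + ½) λ.
λ = 2 n t / (m + ½). The second-longest wavelength is m = 1: λ = 2 × 1.844 × 205 / 1.50 = 504 nm.

504 nm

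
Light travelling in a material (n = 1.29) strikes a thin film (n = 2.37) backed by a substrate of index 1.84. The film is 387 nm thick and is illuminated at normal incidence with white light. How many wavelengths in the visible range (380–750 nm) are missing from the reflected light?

Ray reflecting at the top interface goes from n = 1.29 toward n = 2.37: a half-wave phase shift.
Bottom surface (2.37 → 1.84): reflection off a lower-index medium gives no phase shift.
Exactly one π shift → a net half-wave offset.
With one net inversion, destructive interference in reflection requires 2 n t = m λ.
λ = 2 n t / m = 1834 / m nm.
m=2: 917 nm (IR); m=3: 611 nm (visible); m=4: 459 nm (visible); m=5: 367 nm (UV).

2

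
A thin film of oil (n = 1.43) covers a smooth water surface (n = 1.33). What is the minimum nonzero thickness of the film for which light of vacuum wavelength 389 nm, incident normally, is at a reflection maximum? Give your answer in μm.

0.0680 μm

Ray reflecting at the top interface goes from n = 1.0 toward n = 1.43: a half-wave phase shift.
Ray reflecting at the bottom interface goes from n = 1.43 toward n = 1.33: no phase shift.
Net: one phase inversion between the two reflected rays.
With one net inversion, constructive interference in reflection requires 2 n t = (m + ½) λ.
Minimum at m = 0: t = λ / (4 n) = 389 / (4 × 1.43) = 68.0 nm.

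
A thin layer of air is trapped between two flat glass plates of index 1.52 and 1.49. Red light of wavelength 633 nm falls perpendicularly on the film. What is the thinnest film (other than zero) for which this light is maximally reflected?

158 nm

At the upper boundary (n = 1.52 to n = 1.0) the reflected ray undergoes no phase shift.
At the lower boundary (n = 1.0 to n = 1.49) the reflected ray undergoes a half-wave phase shift.
The two reflections differ by half a wavelength.
For bright reflection here: 2 n t = (m + ½) λ.
Minimum at m = 0: t = λ / (4 n) = 633 / (4 × 1.0) = 158 nm.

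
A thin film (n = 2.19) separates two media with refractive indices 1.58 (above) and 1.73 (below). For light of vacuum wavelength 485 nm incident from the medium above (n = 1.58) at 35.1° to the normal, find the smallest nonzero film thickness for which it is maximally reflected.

Ray reflecting at the top interface goes from n = 1.58 toward n = 2.19: a half-wave phase shift.
At the lower boundary (n = 2.19 to n = 1.73) the reflected ray undergoes no phase shift.
The two reflections differ by half a wavelength.
For strong reflection here: 2 n t cos θ_r = (m + ½) λ.
Snell's law: 1.58 sin 35.1° = 2.19 sin θ_r → sin θ_r = 0.415, cos θ_r = 0.910.
Minimum at m = 0: t = λ / (4 n cos θ_r) = 485 / (4 × 2.19 × 0.910) = 60.8 nm.

60.8 nm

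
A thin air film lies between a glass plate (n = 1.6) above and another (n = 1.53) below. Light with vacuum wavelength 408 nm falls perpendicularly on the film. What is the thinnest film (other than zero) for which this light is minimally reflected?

204 nm

Ray reflecting at the top interface goes from n = 1.6 toward n = 1.0: no phase shift.
Ray reflecting at the bottom interface goes from n = 1.0 toward n = 1.53: a half-wave phase shift.
Net: one phase inversion between the two reflected rays.
So the condition for destructive reflection is 2 n t = m λ.
Minimum nonzero at m = 1: t = λ / (2 n) = 408 / (2 × 1.0) = 204 nm.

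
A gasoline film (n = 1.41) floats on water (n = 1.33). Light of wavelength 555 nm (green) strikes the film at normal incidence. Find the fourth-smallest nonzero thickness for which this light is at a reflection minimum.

787 nm

Top surface (1.0 → 1.41): reflection off a higher-index medium gives a half-wave phase shift.
At the lower boundary (n = 1.41 to n = 1.33) the reflected ray undergoes no phase shift.
The two reflections differ by half a wavelength.
With one net inversion, destructive interference in reflection requires 2 n t = m λ.
The fourth-smallest nonzero thickness corresponds to m = 4: t = m λ / (2 n) = 4.00 × 555 / (2 × 1.41) = 787 nm.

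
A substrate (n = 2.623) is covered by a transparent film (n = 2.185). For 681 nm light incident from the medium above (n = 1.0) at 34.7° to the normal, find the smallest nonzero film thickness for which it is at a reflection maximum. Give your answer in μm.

0.161 μm

Top surface (1.0 → 2.185): reflection off a higher-index medium gives a half-wave phase shift.
Bottom surface (2.185 → 2.623): reflection off a higher-index medium gives a half-wave phase shift.
Zero or two π shifts → no net half-wave offset.
So the condition for constructive reflection is 2 n t cos θ_r = m λ.
Snell's law: 1.0 sin 34.7° = 2.185 sin θ_r → sin θ_r = 0.261, cos θ_r = 0.965.
Minimum nonzero at m = 1: t = λ / (2 n cos θ_r) = 681 / (2 × 2.185 × 0.965) = 161 nm.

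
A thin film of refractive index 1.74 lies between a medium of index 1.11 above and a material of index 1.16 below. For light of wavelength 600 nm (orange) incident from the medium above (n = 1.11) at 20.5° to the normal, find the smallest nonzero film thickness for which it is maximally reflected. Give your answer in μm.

0.0884 μm

At the upper boundary (n = 1.11 to n = 1.74) the reflected ray undergoes a half-wave phase shift.
At the lower boundary (n = 1.74 to n = 1.16) the reflected ray undergoes no phase shift.
Net: one phase inversion between the two reflected rays.
For maximum reflection here: 2 n t cos θ_r = (m + ½) λ.
Snell's law: 1.11 sin 20.5° = 1.74 sin θ_r → sin θ_r = 0.223, cos θ_r = 0.975.
Minimum at m = 0: t = λ / (4 n cos θ_r) = 600 / (4 × 1.74 × 0.975) = 88.4 nm.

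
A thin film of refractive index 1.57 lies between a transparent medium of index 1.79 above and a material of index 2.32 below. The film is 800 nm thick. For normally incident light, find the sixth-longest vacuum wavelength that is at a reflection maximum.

Top surface (1.79 → 1.57): reflection off a lower-index medium gives no phase shift.
At the lower boundary (n = 1.57 to n = 2.32) the reflected ray undergoes a half-wave phase shift.
Exactly one π shift → a net half-wave offset.
With one net inversion, constructive interference in reflection requires 2 n t = (m + ½) λ.
λ = 2 n t / (m + ½). The sixth-longest wavelength is m = 5: λ = 2 × 1.57 × 800 / 5.50 = 457 nm.

457 nm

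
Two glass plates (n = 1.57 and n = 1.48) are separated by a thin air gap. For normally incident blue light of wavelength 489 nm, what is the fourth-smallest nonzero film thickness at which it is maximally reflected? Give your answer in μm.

At the upper boundary (n = 1.57 to n = 1.0) the reflected ray undergoes no phase shift.
Bottom surface (1.0 → 1.48): reflection off a higher-index medium gives a half-wave phase shift.
Net: one phase inversion between the two reflected rays.
So the condition for constructive reflection is 2 n t = (m + ½) λ.
The fourth-smallest nonzero thickness corresponds to m = 3: t = (m + ½) λ / (2 n) = 3.50 × 489 / (2 × 1.0) = 856 nm.

0.856 μm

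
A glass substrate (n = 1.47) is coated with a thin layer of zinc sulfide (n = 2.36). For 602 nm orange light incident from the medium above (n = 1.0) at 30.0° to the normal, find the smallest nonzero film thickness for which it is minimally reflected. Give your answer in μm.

Top surface (1.0 → 2.36): reflection off a higher-index medium gives a half-wave phase shift.
At the lower boundary (n = 2.36 to n = 1.47) the reflected ray undergoes no phase shift.
Net: one phase inversion between the two reflected rays.
So the condition for destructive reflection is 2 n t cos θ_r = m λ.
Snell's law: 1.0 sin 30.0° = 2.36 sin θ_r → sin θ_r = 0.212, cos θ_r = 0.977.
Minimum nonzero at m = 1: t = λ / (2 n cos θ_r) = 602 / (2 × 2.36 × 0.977) = 131 nm.

0.131 μm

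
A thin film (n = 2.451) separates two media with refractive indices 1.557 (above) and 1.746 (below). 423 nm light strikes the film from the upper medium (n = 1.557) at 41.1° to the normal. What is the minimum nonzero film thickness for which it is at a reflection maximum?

47.5 nm

At the upper boundary (n = 1.557 to n = 2.451) the reflected ray undergoes a half-wave phase shift.
At the lower boundary (n = 2.451 to n = 1.746) the reflected ray undergoes no phase shift.
Exactly one π shift → a net half-wave offset.
So the condition for constructive reflection is 2 n t cos θ_r = (m + ½) λ.
Snell's law: 1.557 sin 41.1° = 2.451 sin θ_r → sin θ_r = 0.418, cos θ_r = 0.909.
Minimum at m = 0: t = λ / (4 n cos θ_r) = 423 / (4 × 2.451 × 0.909) = 47.5 nm.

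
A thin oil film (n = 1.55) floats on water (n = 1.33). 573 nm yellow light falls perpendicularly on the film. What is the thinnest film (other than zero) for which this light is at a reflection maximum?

92.4 nm

Ray reflecting at the top interface goes from n = 1.0 toward n = 1.55: a half-wave phase shift.
At the lower boundary (n = 1.55 to n = 1.33) the reflected ray undergoes no phase shift.
The two reflections differ by half a wavelength.
With one net inversion, constructive interference in reflection requires 2 n t = (m + ½) λ.
Minimum at m = 0: t = λ / (4 n) = 573 / (4 × 1.55) = 92.4 nm.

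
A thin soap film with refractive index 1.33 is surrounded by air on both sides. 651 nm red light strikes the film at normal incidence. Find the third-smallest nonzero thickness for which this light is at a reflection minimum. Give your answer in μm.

At the upper boundary (n = 1.0 to n = 1.33) the reflected ray undergoes a half-wave phase shift.
Bottom surface (1.33 → 1.0): reflection off a lower-index medium gives no phase shift.
Exactly one π shift → a net half-wave offset.
So the condition for destructive reflection is 2 n t = m λ.
The third-smallest nonzero thickness corresponds to m = 3: t = m λ / (2 n) = 3.00 × 651 / (2 × 1.33) = 734 nm.

0.734 μm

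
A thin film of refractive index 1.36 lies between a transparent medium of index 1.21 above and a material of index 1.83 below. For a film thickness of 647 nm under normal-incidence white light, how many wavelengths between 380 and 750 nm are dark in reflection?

At the upper boundary (n = 1.21 to n = 1.36) the reflected ray undergoes a half-wave phase shift.
Ray reflecting at the bottom interface goes from n = 1.36 toward n = 1.83: a half-wave phase shift.
Net: no relative phase inversion (both shifts match).
For weak reflection here: 2 n t = (m + ½) λ.
λ = 2 n t / (m + ½) = 1760 / (m + ½) nm.
m=1: 1173 nm (IR); m=2: 704 nm (visible); m=3: 503 nm (visible); m=4: 391 nm (visible); m=5: 320 nm (UV).

3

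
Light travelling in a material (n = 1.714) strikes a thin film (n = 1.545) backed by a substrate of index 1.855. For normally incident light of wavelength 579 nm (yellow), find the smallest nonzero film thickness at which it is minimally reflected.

187 nm

Ray reflecting at the top interface goes from n = 1.714 toward n = 1.545: no phase shift.
At the lower boundary (n = 1.545 to n = 1.855) the reflected ray undergoes a half-wave phase shift.
Exactly one π shift → a net half-wave offset.
So the condition for destructive reflection is 2 n t = m λ.
Minimum nonzero at m = 1: t = λ / (2 n) = 579 / (2 × 1.545) = 187 nm.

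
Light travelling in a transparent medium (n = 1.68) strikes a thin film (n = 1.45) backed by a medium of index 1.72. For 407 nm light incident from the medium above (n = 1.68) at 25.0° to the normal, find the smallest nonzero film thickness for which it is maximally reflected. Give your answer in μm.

At the upper boundary (n = 1.68 to n = 1.45) the reflected ray undergoes no phase shift.
At the lower boundary (n = 1.45 to n = 1.72) the reflected ray undergoes a half-wave phase shift.
The two reflections differ by half a wavelength.
For bright reflection here: 2 n t cos θ_r = (m + ½) λ.
Snell's law: 1.68 sin 25.0° = 1.45 sin θ_r → sin θ_r = 0.490, cos θ_r = 0.872.
Minimum at m = 0: t = λ / (4 n cos θ_r) = 407 / (4 × 1.45 × 0.872) = 80.5 nm.

0.0805 μm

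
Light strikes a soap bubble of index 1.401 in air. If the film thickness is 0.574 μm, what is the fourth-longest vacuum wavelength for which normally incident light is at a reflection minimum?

402 nm

At the upper boundary (n = 1.0 to n = 1.401) the reflected ray undergoes a half-wave phase shift.
Ray reflecting at the bottom interface goes from n = 1.401 toward n = 1.0: no phase shift.
The two reflections differ by half a wavelength.
So the condition for destructive reflection is 2 n t = m λ.
λ = 2 n t / m. The fourth-longest wavelength is m = 4: λ = 2 × 1.401 × 574 / 4.00 = 402 nm.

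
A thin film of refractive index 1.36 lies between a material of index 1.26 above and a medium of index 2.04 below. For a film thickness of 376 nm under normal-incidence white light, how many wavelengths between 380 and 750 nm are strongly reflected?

Top surface (1.26 → 1.36): reflection off a higher-index medium gives a half-wave phase shift.
Bottom surface (1.36 → 2.04): reflection off a higher-index medium gives a half-wave phase shift.
Net: no relative phase inversion (both shifts match).
For maximum reflection here: 2 n t = m λ.
λ = 2 n t / m = 1023 / m nm.
m=1: 1023 nm (IR); m=2: 511 nm (visible); m=3: 341 nm (UV).

1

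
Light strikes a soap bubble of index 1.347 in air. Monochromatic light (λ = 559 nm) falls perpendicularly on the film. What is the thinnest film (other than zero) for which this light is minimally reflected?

207 nm

Top surface (1.0 → 1.347): reflection off a higher-index medium gives a half-wave phase shift.
At the lower boundary (n = 1.347 to n = 1.0) the reflected ray undergoes no phase shift.
The two reflections differ by half a wavelength.
With one net inversion, destructive interference in reflection requires 2 n t = m λ.
Minimum nonzero at m = 1: t = λ / (2 n) = 559 / (2 × 1.347) = 207 nm.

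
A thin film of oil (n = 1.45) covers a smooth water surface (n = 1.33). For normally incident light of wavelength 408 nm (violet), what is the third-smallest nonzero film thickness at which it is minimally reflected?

422 nm

Top surface (1.0 → 1.45): reflection off a higher-index medium gives a half-wave phase shift.
At the lower boundary (n = 1.45 to n = 1.33) the reflected ray undergoes no phase shift.
Exactly one π shift → a net half-wave offset.
With one net inversion, destructive interference in reflection requires 2 n t = m λ.
The third-smallest nonzero thickness corresponds to m = 3: t = m λ / (2 n) = 3.00 × 408 / (2 × 1.45) = 422 nm.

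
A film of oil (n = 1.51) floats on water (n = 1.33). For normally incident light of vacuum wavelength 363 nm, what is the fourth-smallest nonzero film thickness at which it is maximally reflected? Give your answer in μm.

0.421 μm

At the upper boundary (n = 1.0 to n = 1.51) the reflected ray undergoes a half-wave phase shift.
Ray reflecting at the bottom interface goes from n = 1.51 toward n = 1.33: no phase shift.
The two reflections differ by half a wavelength.
So the condition for constructive reflection is 2 n t = (m + ½) λ.
The fourth-smallest nonzero thickness corresponds to m = 3: t = (m + ½) λ / (2 n) = 3.50 × 363 / (2 × 1.51) = 421 nm.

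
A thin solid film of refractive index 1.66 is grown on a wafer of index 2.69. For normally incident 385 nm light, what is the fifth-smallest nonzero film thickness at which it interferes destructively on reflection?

522 nm

Ray reflecting at the top interface goes from n = 1.0 toward n = 1.66: a half-wave phase shift.
Ray reflecting at the bottom interface goes from n = 1.66 toward n = 2.69: a half-wave phase shift.
Zero or two π shifts → no net half-wave offset.
So the condition for destructive reflection is 2 n t = (m + ½) λ.
The fifth-smallest nonzero thickness corresponds to m = 4: t = (m + ½) λ / (2 n) = 4.50 × 385 / (2 × 1.66) = 522 nm.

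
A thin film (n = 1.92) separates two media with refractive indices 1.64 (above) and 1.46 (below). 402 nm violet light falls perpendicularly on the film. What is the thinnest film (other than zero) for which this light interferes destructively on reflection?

105 nm

At the upper boundary (n = 1.64 to n = 1.92) the reflected ray undergoes a half-wave phase shift.
Ray reflecting at the bottom interface goes from n = 1.92 toward n = 1.46: no phase shift.
The two reflections differ by half a wavelength.
For minimum reflection here: 2 n t = m λ.
Minimum nonzero at m = 1: t = λ / (2 n) = 402 / (2 × 1.92) = 105 nm.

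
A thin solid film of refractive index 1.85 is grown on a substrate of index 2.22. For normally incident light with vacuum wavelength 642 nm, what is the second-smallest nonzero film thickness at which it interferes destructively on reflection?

260 nm

Top surface (1.0 → 1.85): reflection off a higher-index medium gives a half-wave phase shift.
Bottom surface (1.85 → 2.22): reflection off a higher-index medium gives a half-wave phase shift.
Net: no relative phase inversion (both shifts match).
So the condition for destructive reflection is 2 n t = (m + ½) λ.
The second-smallest nonzero thickness corresponds to m = 1: t = (m + ½) λ / (2 n) = 1.50 × 642 / (2 × 1.85) = 260 nm.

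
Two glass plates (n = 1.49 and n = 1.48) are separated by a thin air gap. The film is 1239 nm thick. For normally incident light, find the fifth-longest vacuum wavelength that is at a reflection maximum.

551 nm

Ray reflecting at the top interface goes from n = 1.49 toward n = 1.0: no phase shift.
Ray reflecting at the bottom interface goes from n = 1.0 toward n = 1.48: a half-wave phase shift.
Net: one phase inversion between the two reflected rays.
So the condition for constructive reflection is 2 n t = (m + ½) λ.
λ = 2 n t / (m + ½). The fifth-longest wavelength is m = 4: λ = 2 × 1.0 × 1239 / 4.50 = 551 nm.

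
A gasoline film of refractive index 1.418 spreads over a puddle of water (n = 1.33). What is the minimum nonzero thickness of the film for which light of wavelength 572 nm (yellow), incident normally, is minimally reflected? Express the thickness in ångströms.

At the upper boundary (n = 1.0 to n = 1.418) the reflected ray undergoes a half-wave phase shift.
At the lower boundary (n = 1.418 to n = 1.33) the reflected ray undergoes no phase shift.
Exactly one π shift → a net half-wave offset.
So the condition for destructive reflection is 2 n t = m λ.
Minimum nonzero at m = 1: t = λ / (2 n) = 572 / (2 × 1.418) = 202 nm.

2017 Å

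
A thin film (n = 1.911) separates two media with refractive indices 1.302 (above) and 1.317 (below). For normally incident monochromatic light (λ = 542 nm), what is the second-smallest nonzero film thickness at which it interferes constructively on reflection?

At the upper boundary (n = 1.302 to n = 1.911) the reflected ray undergoes a half-wave phase shift.
At the lower boundary (n = 1.911 to n = 1.317) the reflected ray undergoes no phase shift.
Net: one phase inversion between the two reflected rays.
With one net inversion, constructive interference in reflection requires 2 n t = (m + ½) λ.
The second-smallest nonzero thickness corresponds to m = 1: t = (m + ½) λ / (2 n) = 1.50 × 542 / (2 × 1.911) = 213 nm.

213 nm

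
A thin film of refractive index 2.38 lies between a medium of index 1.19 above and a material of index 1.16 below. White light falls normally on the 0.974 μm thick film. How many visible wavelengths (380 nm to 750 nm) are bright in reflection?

At the upper boundary (n = 1.19 to n = 2.38) the reflected ray undergoes a half-wave phase shift.
Ray reflecting at the bottom interface goes from n = 2.38 toward n = 1.16: no phase shift.
The two reflections differ by half a wavelength.
With one net inversion, constructive interference in reflection requires 2 n t = (m + ½) λ.
λ = 2 n t / (m + ½) = 4636 / (m + ½) nm.
m=5: 843 nm (IR); m=6: 713 nm (visible); m=7: 618 nm (visible); m=8: 545 nm (visible); m=9: 488 nm (visible); m=10: 442 nm (visible); m=11: 403 nm (visible); m=12: 371 nm (UV).

6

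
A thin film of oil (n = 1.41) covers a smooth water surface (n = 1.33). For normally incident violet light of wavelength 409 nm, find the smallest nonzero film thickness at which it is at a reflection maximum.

72.5 nm

At the upper boundary (n = 1.0 to n = 1.41) the reflected ray undergoes a half-wave phase shift.
At the lower boundary (n = 1.41 to n = 1.33) the reflected ray undergoes no phase shift.
Exactly one π shift → a net half-wave offset.
For strong reflection here: 2 n t = (m + ½) λ.
Minimum at m = 0: t = λ / (4 n) = 409 / (4 × 1.41) = 72.5 nm.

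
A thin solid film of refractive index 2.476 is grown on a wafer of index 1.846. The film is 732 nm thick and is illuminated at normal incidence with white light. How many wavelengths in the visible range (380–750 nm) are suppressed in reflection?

At the upper boundary (n = 1.0 to n = 2.476) the reflected ray undergoes a half-wave phase shift.
Bottom surface (2.476 → 1.846): reflection off a lower-index medium gives no phase shift.
Exactly one π shift → a net half-wave offset.
With one net inversion, destructive interference in reflection requires 2 n t = m λ.
λ = 2 n t / m = 3625 / m nm.
m=4: 906 nm (IR); m=5: 725 nm (visible); m=6: 604 nm (visible); m=7: 518 nm (visible); m=8: 453 nm (visible); m=9: 403 nm (visible); m=10: 362 nm (UV).

5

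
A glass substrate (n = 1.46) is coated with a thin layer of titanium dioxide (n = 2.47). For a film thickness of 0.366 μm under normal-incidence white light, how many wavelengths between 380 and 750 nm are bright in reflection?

Ray reflecting at the top interface goes from n = 1.0 toward n = 2.47: a half-wave phase shift.
At the lower boundary (n = 2.47 to n = 1.46) the reflected ray undergoes no phase shift.
Exactly one π shift → a net half-wave offset.
With one net inversion, constructive interference in reflection requires 2 n t = (m + ½) λ.
λ = 2 n t / (m + ½) = 1808 / (m + ½) nm.
m=1: 1205 nm (IR); m=2: 723 nm (visible); m=3: 517 nm (visible); m=4: 402 nm (visible); m=5: 329 nm (UV).

3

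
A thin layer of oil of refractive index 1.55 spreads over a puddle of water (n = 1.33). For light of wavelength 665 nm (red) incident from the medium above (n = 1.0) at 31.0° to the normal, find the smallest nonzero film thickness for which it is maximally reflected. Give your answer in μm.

0.114 μm

Top surface (1.0 → 1.55): reflection off a higher-index medium gives a half-wave phase shift.
Bottom surface (1.55 → 1.33): reflection off a lower-index medium gives no phase shift.
Exactly one π shift → a net half-wave offset.
With one net inversion, constructive interference in reflection requires 2 n t cos θ_r = (m + ½) λ.
Snell's law: 1.0 sin 31.0° = 1.55 sin θ_r → sin θ_r = 0.332, cos θ_r = 0.943.
Minimum at m = 0: t = λ / (4 n cos θ_r) = 665 / (4 × 1.55 × 0.943) = 114 nm.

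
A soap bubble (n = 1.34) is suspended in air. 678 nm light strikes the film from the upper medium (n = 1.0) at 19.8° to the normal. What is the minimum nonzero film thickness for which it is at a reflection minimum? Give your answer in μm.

0.261 μm

At the upper boundary (n = 1.0 to n = 1.34) the reflected ray undergoes a half-wave phase shift.
At the lower boundary (n = 1.34 to n = 1.0) the reflected ray undergoes no phase shift.
The two reflections differ by half a wavelength.
For minimum reflection here: 2 n t cos θ_r = m λ.
Snell's law: 1.0 sin 19.8° = 1.34 sin θ_r → sin θ_r = 0.253, cos θ_r = 0.968.
Minimum nonzero at m = 1: t = λ / (2 n cos θ_r) = 678 / (2 × 1.34 × 0.968) = 261 nm.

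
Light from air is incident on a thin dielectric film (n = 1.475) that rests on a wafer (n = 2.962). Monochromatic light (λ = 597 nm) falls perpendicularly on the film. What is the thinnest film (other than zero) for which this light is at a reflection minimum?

101 nm

Top surface (1.0 → 1.475): reflection off a higher-index medium gives a half-wave phase shift.
Bottom surface (1.475 → 2.962): reflection off a higher-index medium gives a half-wave phase shift.
The two reflections carry the same phase change, so no net offset.
So the condition for destructive reflection is 2 n t = (m + ½) λ.
Minimum at m = 0: t = λ / (4 n) = 597 / (4 × 1.475) = 101 nm.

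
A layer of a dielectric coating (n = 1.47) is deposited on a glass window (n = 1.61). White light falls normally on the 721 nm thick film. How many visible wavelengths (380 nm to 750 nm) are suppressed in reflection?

Ray reflecting at the top interface goes from n = 1.0 toward n = 1.47: a half-wave phase shift.
Bottom surface (1.47 → 1.61): reflection off a higher-index medium gives a half-wave phase shift.
Net: no relative phase inversion (both shifts match).
With no net inversion, destructive interference in reflection requires 2 n t = (m + ½) λ.
λ = 2 n t / (m + ½) = 2120 / (m + ½) nm.
m=2: 848 nm (IR); m=3: 606 nm (visible); m=4: 471 nm (visible); m=5: 385 nm (visible); m=6: 326 nm (UV).

3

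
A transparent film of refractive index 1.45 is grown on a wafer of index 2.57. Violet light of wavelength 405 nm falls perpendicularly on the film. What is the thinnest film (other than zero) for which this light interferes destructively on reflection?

69.8 nm

At the upper boundary (n = 1.0 to n = 1.45) the reflected ray undergoes a half-wave phase shift.
At the lower boundary (n = 1.45 to n = 2.57) the reflected ray undergoes a half-wave phase shift.
The two reflections carry the same phase change, so no net offset.
For minimum reflection here: 2 n t = (m + ½) λ.
Minimum at m = 0: t = λ / (4 n) = 405 / (4 × 1.45) = 69.8 nm.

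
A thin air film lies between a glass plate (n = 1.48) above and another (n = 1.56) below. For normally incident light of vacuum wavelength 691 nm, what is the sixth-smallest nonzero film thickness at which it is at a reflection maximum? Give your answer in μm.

1.90 μm

At the upper boundary (n = 1.48 to n = 1.0) the reflected ray undergoes no phase shift.
Bottom surface (1.0 → 1.56): reflection off a higher-index medium gives a half-wave phase shift.
Net: one phase inversion between the two reflected rays.
So the condition for constructive reflection is 2 n t = (m + ½) λ.
The sixth-smallest nonzero thickness corresponds to m = 5: t = (m + ½) λ / (2 n) = 5.50 × 691 / (2 × 1.0) = 1900 nm.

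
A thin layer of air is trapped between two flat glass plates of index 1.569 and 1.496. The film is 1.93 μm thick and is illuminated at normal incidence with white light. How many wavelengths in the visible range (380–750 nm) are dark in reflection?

5

Ray reflecting at the top interface goes from n = 1.569 toward n = 1.0: no phase shift.
Bottom surface (1.0 → 1.496): reflection off a higher-index medium gives a half-wave phase shift.
The two reflections differ by half a wavelength.
With one net inversion, destructive interference in reflection requires 2 n t = m λ.
λ = 2 n t / m = 3860 / m nm.
m=5: 772 nm (IR); m=6: 643 nm (visible); m=7: 551 nm (visible); m=8: 483 nm (visible); m=9: 429 nm (visible); m=10: 386 nm (visible); m=11: 351 nm (UV).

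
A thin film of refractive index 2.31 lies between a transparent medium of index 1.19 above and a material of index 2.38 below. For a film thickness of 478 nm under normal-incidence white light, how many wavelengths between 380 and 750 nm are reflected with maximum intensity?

Ray reflecting at the top interface goes from n = 1.19 toward n = 2.31: a half-wave phase shift.
Bottom surface (2.31 → 2.38): reflection off a higher-index medium gives a half-wave phase shift.
Net: no relative phase inversion (both shifts match).
With no net inversion, constructive interference in reflection requires 2 n t = m λ.
λ = 2 n t / m = 2208 / m nm.
m=2: 1104 nm (IR); m=3: 736 nm (visible); m=4: 552 nm (visible); m=5: 442 nm (visible); m=6: 368 nm (UV).

3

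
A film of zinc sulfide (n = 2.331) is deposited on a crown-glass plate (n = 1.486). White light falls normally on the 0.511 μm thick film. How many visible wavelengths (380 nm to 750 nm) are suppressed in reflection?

3

Top surface (1.0 → 2.331): reflection off a higher-index medium gives a half-wave phase shift.
At the lower boundary (n = 2.331 to n = 1.486) the reflected ray undergoes no phase shift.
The two reflections differ by half a wavelength.
So the condition for destructive reflection is 2 n t = m λ.
λ = 2 n t / m = 2382 / m nm.
m=3: 794 nm (IR); m=4: 596 nm (visible); m=5: 476 nm (visible); m=6: 397 nm (visible); m=7: 340 nm (UV).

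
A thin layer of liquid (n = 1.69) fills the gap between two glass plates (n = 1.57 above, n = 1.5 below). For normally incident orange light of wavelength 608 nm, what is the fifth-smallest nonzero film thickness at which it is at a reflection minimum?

Ray reflecting at the top interface goes from n = 1.57 toward n = 1.69: a half-wave phase shift.
Ray reflecting at the bottom interface goes from n = 1.69 toward n = 1.5: no phase shift.
Net: one phase inversion between the two reflected rays.
So the condition for destructive reflection is 2 n t = m λ.
The fifth-smallest nonzero thickness corresponds to m = 5: t = m λ / (2 n) = 5.00 × 608 / (2 × 1.69) = 899 nm.

899 nm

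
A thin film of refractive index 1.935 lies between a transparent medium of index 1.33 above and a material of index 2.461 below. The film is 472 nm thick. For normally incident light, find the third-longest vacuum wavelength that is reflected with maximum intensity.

609 nm

At the upper boundary (n = 1.33 to n = 1.935) the reflected ray undergoes a half-wave phase shift.
Bottom surface (1.935 → 2.461): reflection off a higher-index medium gives a half-wave phase shift.
Zero or two π shifts → no net half-wave offset.
So the condition for constructive reflection is 2 n t = m λ.
λ = 2 n t / m. The third-longest wavelength is m = 3: λ = 2 × 1.935 × 472 / 3.00 = 609 nm.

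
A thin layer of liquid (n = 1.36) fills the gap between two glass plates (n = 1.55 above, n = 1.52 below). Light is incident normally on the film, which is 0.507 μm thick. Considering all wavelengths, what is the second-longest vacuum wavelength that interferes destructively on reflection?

690 nm

At the upper boundary (n = 1.55 to n = 1.36) the reflected ray undergoes no phase shift.
Bottom surface (1.36 → 1.52): reflection off a higher-index medium gives a half-wave phase shift.
The two reflections differ by half a wavelength.
So the condition for destructive reflection is 2 n t = m λ.
λ = 2 n t / m. The second-longest wavelength is m = 2: λ = 2 × 1.36 × 507 / 2.00 = 690 nm.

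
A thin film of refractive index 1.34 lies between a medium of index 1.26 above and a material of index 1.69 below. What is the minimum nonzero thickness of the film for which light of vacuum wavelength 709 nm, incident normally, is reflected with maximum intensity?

At the upper boundary (n = 1.26 to n = 1.34) the reflected ray undergoes a half-wave phase shift.
Ray reflecting at the bottom interface goes from n = 1.34 toward n = 1.69: a half-wave phase shift.
The two reflections carry the same phase change, so no net offset.
So the condition for constructive reflection is 2 n t = m λ.
Minimum nonzero at m = 1: t = λ / (2 n) = 709 / (2 × 1.34) = 265 nm.

265 nm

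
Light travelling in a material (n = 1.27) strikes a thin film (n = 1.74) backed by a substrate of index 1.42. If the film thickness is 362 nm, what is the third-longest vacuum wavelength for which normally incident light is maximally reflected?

504 nm

Ray reflecting at the top interface goes from n = 1.27 toward n = 1.74: a half-wave phase shift.
Ray reflecting at the bottom interface goes from n = 1.74 toward n = 1.42: no phase shift.
Exactly one π shift → a net half-wave offset.
For strong reflection here: 2 n t = (m + ½) λ.
λ = 2 n t / (m + ½). The third-longest wavelength is m = 2: λ = 2 × 1.74 × 362 / 2.50 = 504 nm.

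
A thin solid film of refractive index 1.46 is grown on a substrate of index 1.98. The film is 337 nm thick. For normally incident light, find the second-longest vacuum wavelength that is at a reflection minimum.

Top surface (1.0 → 1.46): reflection off a higher-index medium gives a half-wave phase shift.
Bottom surface (1.46 → 1.98): reflection off a higher-index medium gives a half-wave phase shift.
Zero or two π shifts → no net half-wave offset.
With no net inversion, destructive interference in reflection requires 2 n t = (m + ½) λ.
λ = 2 n t / (m + ½). The second-longest wavelength is m = 1: λ = 2 × 1.46 × 337 / 1.50 = 656 nm.

656 nm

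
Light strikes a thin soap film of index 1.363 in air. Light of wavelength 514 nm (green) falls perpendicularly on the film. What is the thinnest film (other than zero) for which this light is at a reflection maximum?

Top surface (1.0 → 1.363): reflection off a higher-index medium gives a half-wave phase shift.
Bottom surface (1.363 → 1.0): reflection off a lower-index medium gives no phase shift.
Exactly one π shift → a net half-wave offset.
So the condition for constructive reflection is 2 n t = (m + ½) λ.
Minimum at m = 0: t = λ / (4 n) = 514 / (4 × 1.363) = 94.3 nm.

94.3 nm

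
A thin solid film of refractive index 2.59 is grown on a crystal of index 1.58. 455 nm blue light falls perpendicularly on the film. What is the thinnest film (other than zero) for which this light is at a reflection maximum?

43.9 nm

At the upper boundary (n = 1.0 to n = 2.59) the reflected ray undergoes a half-wave phase shift.
At the lower boundary (n = 2.59 to n = 1.58) the reflected ray undergoes no phase shift.
The two reflections differ by half a wavelength.
With one net inversion, constructive interference in reflection requires 2 n t = (m + ½) λ.
Minimum at m = 0: t = λ / (4 n) = 455 / (4 × 2.59) = 43.9 nm.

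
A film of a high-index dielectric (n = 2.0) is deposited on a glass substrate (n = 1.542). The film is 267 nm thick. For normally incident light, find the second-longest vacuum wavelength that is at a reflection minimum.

Top surface (1.0 → 2.0): reflection off a higher-index medium gives a half-wave phase shift.
Bottom surface (2.0 → 1.542): reflection off a lower-index medium gives no phase shift.
Exactly one π shift → a net half-wave offset.
With one net inversion, destructive interference in reflection requires 2 n t = m λ.
λ = 2 n t / m. The second-longest wavelength is m = 2: λ = 2 × 2.0 × 267 / 2.00 = 534 nm.

534 nm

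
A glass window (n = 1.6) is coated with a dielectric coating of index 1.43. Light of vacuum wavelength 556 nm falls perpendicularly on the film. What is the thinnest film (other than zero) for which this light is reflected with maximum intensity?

Ray reflecting at the top interface goes from n = 1.0 toward n = 1.43: a half-wave phase shift.
At the lower boundary (n = 1.43 to n = 1.6) the reflected ray undergoes a half-wave phase shift.
The two reflections carry the same phase change, so no net offset.
So the condition for constructive reflection is 2 n t = m λ.
Minimum nonzero at m = 1: t = λ / (2 n) = 556 / (2 × 1.43) = 194 nm.

194 nm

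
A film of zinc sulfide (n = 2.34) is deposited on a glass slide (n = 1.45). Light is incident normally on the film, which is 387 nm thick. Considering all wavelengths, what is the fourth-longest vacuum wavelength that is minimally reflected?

Top surface (1.0 → 2.34): reflection off a higher-index medium gives a half-wave phase shift.
Bottom surface (2.34 → 1.45): reflection off a lower-index medium gives no phase shift.
Net: one phase inversion between the two reflected rays.
For dark reflection here: 2 n t = m λ.
λ = 2 n t / m. The fourth-longest wavelength is m = 4: λ = 2 × 2.34 × 387 / 4.00 = 453 nm.

453 nm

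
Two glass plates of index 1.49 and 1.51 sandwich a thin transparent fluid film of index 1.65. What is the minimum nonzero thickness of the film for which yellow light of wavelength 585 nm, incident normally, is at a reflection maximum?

At the upper boundary (n = 1.49 to n = 1.65) the reflected ray undergoes a half-wave phase shift.
Ray reflecting at the bottom interface goes from n = 1.65 toward n = 1.51: no phase shift.
Exactly one π shift → a net half-wave offset.
For maximum reflection here: 2 n t = (m + ½) λ.
Minimum at m = 0: t = λ / (4 n) = 585 / (4 × 1.65) = 88.6 nm.

88.6 nm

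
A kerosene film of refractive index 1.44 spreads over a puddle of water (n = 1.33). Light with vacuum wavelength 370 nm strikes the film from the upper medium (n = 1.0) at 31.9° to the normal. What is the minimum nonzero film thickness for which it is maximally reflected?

Top surface (1.0 → 1.44): reflection off a higher-index medium gives a half-wave phase shift.
Bottom surface (1.44 → 1.33): reflection off a lower-index medium gives no phase shift.
Exactly one π shift → a net half-wave offset.
So the condition for constructive reflection is 2 n t cos θ_r = (m + ½) λ.
Snell's law: 1.0 sin 31.9° = 1.44 sin θ_r → sin θ_r = 0.367, cos θ_r = 0.930.
Minimum at m = 0: t = λ / (4 n cos θ_r) = 370 / (4 × 1.44 × 0.930) = 69.1 nm.

69.1 nm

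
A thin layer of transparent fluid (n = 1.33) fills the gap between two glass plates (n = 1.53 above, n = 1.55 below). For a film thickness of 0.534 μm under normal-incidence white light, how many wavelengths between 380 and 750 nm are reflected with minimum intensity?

Top surface (1.53 → 1.33): reflection off a lower-index medium gives no phase shift.
At the lower boundary (n = 1.33 to n = 1.55) the reflected ray undergoes a half-wave phase shift.
Exactly one π shift → a net half-wave offset.
So the condition for destructive reflection is 2 n t = m λ.
λ = 2 n t / m = 1420 / m nm.
m=1: 1420 nm (IR); m=2: 710 nm (visible); m=3: 473 nm (visible); m=4: 355 nm (UV).

2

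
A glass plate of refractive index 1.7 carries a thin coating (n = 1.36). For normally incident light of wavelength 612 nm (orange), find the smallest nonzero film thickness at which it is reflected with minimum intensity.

Top surface (1.0 → 1.36): reflection off a higher-index medium gives a half-wave phase shift.
At the lower boundary (n = 1.36 to n = 1.7) the reflected ray undergoes a half-wave phase shift.
Zero or two π shifts → no net half-wave offset.
For weak reflection here: 2 n t = (m + ½) λ.
Minimum at m = 0: t = λ / (4 n) = 612 / (4 × 1.36) = 113 nm.

113 nm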